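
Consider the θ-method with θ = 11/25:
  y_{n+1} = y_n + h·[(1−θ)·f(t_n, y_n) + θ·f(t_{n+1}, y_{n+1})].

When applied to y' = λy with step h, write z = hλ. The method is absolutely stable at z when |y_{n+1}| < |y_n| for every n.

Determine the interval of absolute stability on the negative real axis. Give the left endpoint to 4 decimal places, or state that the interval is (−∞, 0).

With y'=λy (z=hλ):
  y_{n+1} = y_n + z·[14/25·y_n + 11/25·y_{n+1}] ⇒ (1 − 11/25z)y_{n+1} = (1 + 14/25z)y_n
  R(z) = (1 + 14/25z)/(1 − 11/25z).

Solve |R(x)|<1 on ℝ⁻.
x=-0.78: |R|=0.4193
R=−1: 1+14/25x = −1+11/25x ⇒ -3/25x=2 ⇒ x=2/(-3/25)=-16.6667
Confirm numerically:
  x=-15.222: |R|=0.97748 <1
  x=-11.469: |R|=0.89684 <1
  x=-10.445: |R|=0.86658 <1
  x=-9.849: |R|=0.84661 <1
  x=-17.219: |R|=1.00773 >1
  x=-16.837: |R|=1.00243 >1
So |R|<1 on (-16.6667, 0).

(-16.6667, 0).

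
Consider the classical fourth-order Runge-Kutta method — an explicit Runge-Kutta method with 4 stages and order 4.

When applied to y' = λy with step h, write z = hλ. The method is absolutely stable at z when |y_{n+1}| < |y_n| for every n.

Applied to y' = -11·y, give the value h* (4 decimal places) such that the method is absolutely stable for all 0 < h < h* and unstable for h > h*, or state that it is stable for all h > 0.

(-2.7853,0); λ=-11 ⇒ h* = 0.2532.

With y'=λy (z=hλ):
  order 4, 4-stage ⇒ R(z)=1+z+z^2/2+z^3/6+z^4/24
  (e.g. R(-0.68)=0.50770, |R|=0.50770)

Solve |R(x)|<1 on ℝ⁻.
x=-0.68: |R|=0.5077
|R(-2.87)|=1.1354 |R(-2.63)|=0.7900 |R(-1.13)|=0.3359
Bisect:
  x_lo=-3.1248 |R|=1.6446  x_hi=-0.0896 |R|=0.9143
  mid=-1.60719 |R|=0.27044 →hi
  mid=-2.36597 |R|=0.53121 →hi
  mid=-2.74536 |R|=0.94145 →hi
  mid=-2.93506 |R|=1.25030 →lo
  mid=-2.84021 |R|=1.08600 →lo
  mid=-2.79279 |R|=1.01136 →lo
  mid=-2.76907 |R|=0.97582 →hi
  ...
  [-2.78538,-2.78519] ⇒ x*=-2.7853
Stable set (-2.7853, 0).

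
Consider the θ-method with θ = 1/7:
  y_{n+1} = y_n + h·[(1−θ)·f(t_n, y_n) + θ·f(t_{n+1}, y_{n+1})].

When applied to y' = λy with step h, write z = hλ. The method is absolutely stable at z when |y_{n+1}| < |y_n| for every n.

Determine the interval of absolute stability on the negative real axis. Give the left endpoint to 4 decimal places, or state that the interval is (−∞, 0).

z∈(-2.8000,0).

Test eqn y'=λy, z=hλ:
  y_{n+1} = y_n + z·[6/7·y_n + 1/7·y_{n+1}] ⇒ (1 − 1/7z)y_{n+1} = (1 + 6/7z)y_n
  so R(z) = (1 + 6/7z)/(1 − 1/7z).

Find x<0 with |R(x)|<1.
x=-1.69: |R|=0.3613
R=−1: 1+6/7x = −1+1/7x ⇒ -5/7x=2 ⇒ x=2/(-5/7)=-2.8000
Confirm numerically:
  x=-2.179: |R|=0.66173 <1
  x=-1.920: |R|=0.50673 <1
  x=-1.644: |R|=0.33133 <1
  x=-1.377: |R|=0.15065 <1
  x=-3.164: |R|=1.17906 >1
  x=-2.922: |R|=1.06148 >1
Interval (-2.8000, 0).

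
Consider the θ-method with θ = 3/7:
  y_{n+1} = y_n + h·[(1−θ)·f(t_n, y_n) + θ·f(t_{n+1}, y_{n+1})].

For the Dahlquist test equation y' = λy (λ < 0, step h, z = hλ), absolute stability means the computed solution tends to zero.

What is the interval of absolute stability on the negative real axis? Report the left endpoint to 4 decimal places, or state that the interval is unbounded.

On y'=λy, z=hλ:
  y_{n+1} = y_n + z·[4/7·y_n + 3/7·y_{n+1}] ⇒ (1 − 3/7z)y_{n+1} = (1 + 4/7z)y_n
  R(z) = (1 + 4/7z)/(1 − 3/7z).

Boundary: |R(x)|=1, x<0.
x=-1.78: |R|=0.0097
R=−1: 1+4/7x = −1+3/7x ⇒ -1/7x=2 ⇒ x=2/(-1/7)=-14.0000
Confirm numerically:
  x=-13.163: |R|=0.98200 <1
  x=-9.571: |R|=0.87598 <1
  x=-7.735: |R|=0.79258 <1
  x=-6.513: |R|=0.71789 <1
  x=-14.549: |R|=1.01084 >1
  x=-14.365: |R|=1.00729 >1
So |R|<1 on (-14.0000, 0).

z∈(-14.0000,0).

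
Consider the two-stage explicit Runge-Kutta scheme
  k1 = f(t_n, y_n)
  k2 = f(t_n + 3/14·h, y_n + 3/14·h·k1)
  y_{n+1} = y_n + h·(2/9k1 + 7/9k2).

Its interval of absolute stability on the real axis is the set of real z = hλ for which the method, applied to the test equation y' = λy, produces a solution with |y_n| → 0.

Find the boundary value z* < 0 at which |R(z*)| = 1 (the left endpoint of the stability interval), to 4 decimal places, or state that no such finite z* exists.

With y'=λy (z=hλ):
  k1=λy_n ⇒ h·k1=z·y_n;  k2=λ(1+3/14z)y_n ⇒ h·k2=z(1+3/14z)y_n
  y_{n+1}/y_n = 1 + 2/9z + 7/9z(1+3/14z) = 1 + z + 1/6z²
  R(z) = 1 + z + 1/6z².

Need |R(x)|<1, x<0.
x=-1.23: |R|=0.0222
R=1: x+1/6x²=0 ⇒ x=−6=-6.0000; min R=1−1/(4·1/6)=-0.5000>−1
Confirm numerically:
  x=-5.240: |R|=0.33627 <1
  x=-3.489: |R|=0.46015 <1
  x=-2.487: |R|=0.45614 <1
  x=-6.324: |R|=1.34150 >1
  x=-6.317: |R|=1.33375 >1
  x=-6.301: |R|=1.31610 >1
Interval (-6.0000, 0).

left endpoint -6.0000.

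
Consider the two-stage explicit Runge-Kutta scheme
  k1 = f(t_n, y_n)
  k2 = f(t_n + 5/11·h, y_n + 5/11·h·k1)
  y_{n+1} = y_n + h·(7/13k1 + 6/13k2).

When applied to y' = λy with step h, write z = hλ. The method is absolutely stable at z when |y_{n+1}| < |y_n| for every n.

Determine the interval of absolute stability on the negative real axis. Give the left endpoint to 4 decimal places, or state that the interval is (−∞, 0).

(-4.7667, 0).

Set f=λy, z=hλ:
  k1=λy_n ⇒ h·k1=z·y_n;  k2=λ(1+5/11z)y_n ⇒ h·k2=z(1+5/11z)y_n
  y_{n+1}/y_n = 1 + 7/13z + 6/13z(1+5/11z) = 1 + z + 30/143z²
  R(z) = 1 + z + 30/143z².

Need |R(x)|<1, x<0.
x=-1.71: |R|=0.0966
R=1: x+30/143x²=0 ⇒ x=−143/30=-4.7667; min R=1−1/(4·30/143)=-0.1917>−1
Confirm numerically:
  x=-3.970: |R|=0.33648 <1
  x=-3.123: |R|=0.07689 <1
  x=-2.504: |R|=0.18861 <1
  x=-5.062: |R|=1.31363 >1
  x=-5.007: |R|=1.25245 >1
Stable set (-4.7667, 0).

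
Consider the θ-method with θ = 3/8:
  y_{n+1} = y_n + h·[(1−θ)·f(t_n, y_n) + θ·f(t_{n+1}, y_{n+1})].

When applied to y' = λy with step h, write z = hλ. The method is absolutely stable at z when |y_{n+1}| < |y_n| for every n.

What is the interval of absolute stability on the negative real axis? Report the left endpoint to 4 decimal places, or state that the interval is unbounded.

z∈(-8.0000,0).

With y'=λy (z=hλ):
  y_{n+1} = y_n + z·[5/8·y_n + 3/8·y_{n+1}] ⇒ (1 − 3/8z)y_{n+1} = (1 + 5/8z)y_n
  R(z) = (1 + 5/8z)/(1 − 3/8z).

Solve |R(x)|<1 on ℝ⁻.
x=-1.25: |R|=0.1489
R=−1: 1+5/8x = −1+3/8x ⇒ -1/4x=2 ⇒ x=2/(-1/4)=-8.0000
Confirm numerically:
  x=-7.351: |R|=0.95681 <1
  x=-5.824: |R|=0.82915 <1
  x=-4.764: |R|=0.70967 <1
  x=-3.803: |R|=0.56752 <1
  x=-8.124: |R|=1.00766 >1
  x=-8.052: |R|=1.00323 >1
  x=-8.021: |R|=1.00131 >1
Interval (-8.0000, 0).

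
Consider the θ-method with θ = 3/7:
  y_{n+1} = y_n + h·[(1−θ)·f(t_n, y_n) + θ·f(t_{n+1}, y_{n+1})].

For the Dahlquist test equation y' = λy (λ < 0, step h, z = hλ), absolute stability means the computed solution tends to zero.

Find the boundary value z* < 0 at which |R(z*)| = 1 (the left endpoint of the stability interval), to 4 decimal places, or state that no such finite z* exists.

Set f=λy, z=hλ:
  y_{n+1} = y_n + z·[4/7·y_n + 3/7·y_{n+1}] ⇒ (1 − 3/7z)y_{n+1} = (1 + 4/7z)y_n
  so R(z) = (1 + 4/7z)/(1 − 3/7z).

Solve |R(x)|<1 on ℝ⁻.
x=-1.45: |R|=0.1057
R=−1: 1+4/7x = −1+3/7x ⇒ -1/7x=2 ⇒ x=2/(-1/7)=-14.0000
Confirm numerically:
  x=-13.057: |R|=0.97958 <1
  x=-12.813: |R|=0.97388 <1
  x=-8.839: |R|=0.84602 <1
  x=-14.416: |R|=1.00828 >1
  x=-14.226: |R|=1.00455 >1
So |R|<1 on (-14.0000, 0).

left endpoint -14.0000.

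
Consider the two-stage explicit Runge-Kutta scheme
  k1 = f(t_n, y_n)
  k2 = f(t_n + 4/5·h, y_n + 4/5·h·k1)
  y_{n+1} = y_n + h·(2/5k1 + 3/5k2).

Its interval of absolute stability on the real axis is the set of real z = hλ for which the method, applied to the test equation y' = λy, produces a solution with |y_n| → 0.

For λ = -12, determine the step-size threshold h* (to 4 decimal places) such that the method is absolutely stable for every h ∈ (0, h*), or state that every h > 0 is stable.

(-2.0833,0); λ=-12 ⇒ h* = (25/12)/12 = 0.1736.

Set f=λy, z=hλ:
  k1=λy_n ⇒ h·k1=z·y_n;  k2=λ(1+4/5z)y_n ⇒ h·k2=z(1+4/5z)y_n
  y_{n+1}/y_n = 1 + 2/5z + 3/5z(1+4/5z) = 1 + z + 12/25z²
  ⇒ R(z) = 1 + z + 12/25z².

Need |R(x)|<1, x<0.
x=-1.57: |R|=0.6132
R=1: x+12/25x²=0 ⇒ x=−25/12=-2.0833; min R=1−1/(4·12/25)=0.4792>−1
Confirm numerically:
  x=-1.646: |R|=0.65447 <1
  x=-1.379: |R|=0.53379 <1
  x=-1.059: |R|=0.47931 <1
  x=-1.046: |R|=0.47918 <1
  x=-2.517: |R|=1.52394 >1
  x=-2.509: |R|=1.51264 >1
Stable set (-2.0833, 0).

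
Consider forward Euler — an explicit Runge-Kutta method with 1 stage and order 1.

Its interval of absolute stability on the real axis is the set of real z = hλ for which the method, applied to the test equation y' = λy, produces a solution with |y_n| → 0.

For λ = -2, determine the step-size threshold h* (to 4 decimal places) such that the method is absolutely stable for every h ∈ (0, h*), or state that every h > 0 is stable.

(-2.0000,0); λ=-2 ⇒ h* = 1.0000.

Set f=λy, z=hλ:
  order 1, 1-stage ⇒ R(z)=1+z
  (e.g. R(-1.36)=-0.36000, |R|=0.36000)

Boundary: |R(x)|=1, x<0.
x=-1.36: |R|=0.3600
|R(-2.35)|=1.3500 |R(-2.24)|=1.2400 |R(-1.19)|=0.1900
Bisect:
  x_lo=-2.8426 |R|=1.8426  x_hi=-0.3783 |R|=0.6217
  mid=-1.61048 |R|=0.61048 →hi
  mid=-2.22656 |R|=1.22656 →lo
  mid=-1.91852 |R|=0.91852 →hi
  mid=-2.07254 |R|=1.07254 →lo
  mid=-1.99553 |R|=0.99553 →hi
  mid=-2.03403 |R|=1.03403 →lo
  mid=-2.01478 |R|=1.01478 →lo
  mid=-2.00515 |R|=1.00515 →lo
  mid=-2.00034 |R|=1.00034 →lo
  mid=-1.99793 |R|=0.99793 →hi
  ...
  [-2.00004,-1.99989] ⇒ x*=-2.0000
So |R|<1 on (-2.0000, 0).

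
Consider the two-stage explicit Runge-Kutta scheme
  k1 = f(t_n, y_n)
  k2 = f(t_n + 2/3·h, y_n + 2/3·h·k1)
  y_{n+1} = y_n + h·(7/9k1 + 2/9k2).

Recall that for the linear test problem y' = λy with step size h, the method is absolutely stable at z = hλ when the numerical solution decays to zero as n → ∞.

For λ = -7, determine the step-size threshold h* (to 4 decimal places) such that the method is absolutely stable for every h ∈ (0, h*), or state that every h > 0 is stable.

(-6.7500,0); λ=-7 ⇒ h* = (27/4)/7 = 0.9643.

Set f=λy, z=hλ:
  k1=λy_n ⇒ h·k1=z·y_n;  k2=λ(1+2/3z)y_n ⇒ h·k2=z(1+2/3z)y_n
  y_{n+1}/y_n = 1 + 7/9z + 2/9z(1+2/3z) = 1 + z + 4/27z²
  ⇒ R(z) = 1 + z + 4/27z².

Solve |R(x)|<1 on ℝ⁻.
x=-0.99: |R|=0.1552
R=1: x+4/27x²=0 ⇒ x=−27/4=-6.7500; min R=1−1/(4·4/27)=-0.6875>−1
Confirm numerically:
  x=-3.590: |R|=0.68065 <1
  x=-3.456: |R|=0.68653 <1
  x=-3.316: |R|=0.68698 <1
  x=-7.179: |R|=1.45627 >1
  x=-6.878: |R|=1.13043 >1
So |R|<1 on (-6.7500, 0).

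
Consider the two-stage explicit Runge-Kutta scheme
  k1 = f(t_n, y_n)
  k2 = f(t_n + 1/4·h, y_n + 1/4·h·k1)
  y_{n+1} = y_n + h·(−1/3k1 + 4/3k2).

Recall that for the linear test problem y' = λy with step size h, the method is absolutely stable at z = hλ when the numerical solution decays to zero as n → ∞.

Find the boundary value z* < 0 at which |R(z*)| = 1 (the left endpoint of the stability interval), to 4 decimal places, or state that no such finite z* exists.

left endpoint -3.0000.

Test eqn y'=λy, z=hλ:
  k1=λy_n ⇒ h·k1=z·y_n;  k2=λ(1+1/4z)y_n ⇒ h·k2=z(1+1/4z)y_n
  y_{n+1}/y_n = 1 − 1/3z + 4/3z(1+1/4z) = 1 + z + 1/3z²
  ⇒ R(z) = 1 + z + 1/3z².

Need |R(x)|<1, x<0.
x=-1.22: |R|=0.2761
R=1: x+1/3x²=0 ⇒ x=−3=-3.0000; min R=1−1/(4·1/3)=0.2500>−1
Confirm numerically:
  x=-2.427: |R|=0.53644 <1
  x=-1.677: |R|=0.26044 <1
  x=-1.676: |R|=0.26033 <1
  x=-3.404: |R|=1.45841 >1
  x=-3.148: |R|=1.15530 >1
Stable set (-3.0000, 0).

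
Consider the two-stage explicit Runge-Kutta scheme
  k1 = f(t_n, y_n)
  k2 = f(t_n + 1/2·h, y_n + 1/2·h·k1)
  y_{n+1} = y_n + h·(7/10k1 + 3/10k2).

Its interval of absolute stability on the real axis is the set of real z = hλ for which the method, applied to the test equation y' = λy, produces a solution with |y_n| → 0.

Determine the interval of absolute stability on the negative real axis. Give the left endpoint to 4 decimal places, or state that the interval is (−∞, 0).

z∈(-6.6667,0).

On y'=λy, z=hλ:
  k1=λy_n ⇒ h·k1=z·y_n;  k2=λ(1+1/2z)y_n ⇒ h·k2=z(1+1/2z)y_n
  y_{n+1}/y_n = 1 + 7/10z + 3/10z(1+1/2z) = 1 + z + 3/20z²
  ⇒ R(z) = 1 + z + 3/20z².

Solve |R(x)|<1 on ℝ⁻.
x=-0.58: |R|=0.4705
R=1: x+3/20x²=0 ⇒ x=−20/3=-6.6667; min R=1−1/(4·3/20)=-0.6667>−1
Confirm numerically:
  x=-6.303: |R|=0.65617 <1
  x=-6.025: |R|=0.42009 <1
  x=-5.075: |R|=0.21166 <1
  x=-4.681: |R|=0.39424 <1
  x=-7.188: |R|=1.56210 >1
  x=-6.723: |R|=1.05681 >1
Stable set (-6.6667, 0).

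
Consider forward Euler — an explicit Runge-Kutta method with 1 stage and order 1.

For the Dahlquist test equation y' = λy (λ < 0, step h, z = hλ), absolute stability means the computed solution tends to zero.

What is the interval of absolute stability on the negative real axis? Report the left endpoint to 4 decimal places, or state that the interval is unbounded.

Test eqn y'=λy, z=hλ:
  order 1, 1-stage ⇒ R(z)=1+z
  (e.g. R(-0.61)=0.39000, |R|=0.39000)

Need |R(x)|<1, x<0.
x=-0.61: |R|=0.3900
|R(-1.41)|=0.4100 |R(-1.19)|=0.1900 |R(-1.14)|=0.1400
Bisect:
  x_lo=-2.3862 |R|=1.3862  x_hi=-0.0536 |R|=0.9464
  mid=-1.21987 |R|=0.21987 →hi
  mid=-1.80302 |R|=0.80302 →hi
  mid=-2.09460 |R|=1.09460 →lo
  mid=-1.94881 |R|=0.94881 →hi
  mid=-2.02170 |R|=1.02170 →lo
  mid=-1.98526 |R|=0.98526 →hi
  mid=-2.00348 |R|=1.00348 →lo
  ...
  [-2.00006,-1.99992] ⇒ x*=-2.0000
Interval (-2.0000, 0).

(-2.0000, 0).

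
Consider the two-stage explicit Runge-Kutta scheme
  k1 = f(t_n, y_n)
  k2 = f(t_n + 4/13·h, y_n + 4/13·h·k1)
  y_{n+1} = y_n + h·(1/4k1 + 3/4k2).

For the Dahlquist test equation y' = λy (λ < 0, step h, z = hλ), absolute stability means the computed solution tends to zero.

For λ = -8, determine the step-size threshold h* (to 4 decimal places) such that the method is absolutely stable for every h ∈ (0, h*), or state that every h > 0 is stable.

With y'=λy (z=hλ):
  k1=λy_n ⇒ h·k1=z·y_n;  k2=λ(1+4/13z)y_n ⇒ h·k2=z(1+4/13z)y_n
  y_{n+1}/y_n = 1 + 1/4z + 3/4z(1+4/13z) = 1 + z + 3/13z²
  Hence R(z) = 1 + z + 3/13z².

Need |R(x)|<1, x<0.
x=-0.99: |R|=0.2362
R=1: x+3/13x²=0 ⇒ x=−13/3=-4.3333; min R=1−1/(4·3/13)=-0.0833>−1
Confirm numerically:
  x=-3.653: |R|=0.42648 <1
  x=-3.553: |R|=0.36019 <1
  x=-3.415: |R|=0.27628 <1
  x=-1.803: |R|=0.05281 <1
  x=-4.823: |R|=1.54500 >1
  x=-4.754: |R|=1.46150 >1
Interval (-4.3333, 0).

(-4.3333,0); λ=-8 ⇒ h* = (13/3)/8 = 0.5417.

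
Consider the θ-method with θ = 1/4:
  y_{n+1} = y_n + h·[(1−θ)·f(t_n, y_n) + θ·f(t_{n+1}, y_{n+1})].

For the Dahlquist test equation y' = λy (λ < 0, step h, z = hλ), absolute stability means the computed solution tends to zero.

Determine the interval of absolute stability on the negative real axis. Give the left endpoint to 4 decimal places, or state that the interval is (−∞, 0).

z∈(-4.0000,0).

Set f=λy, z=hλ:
  y_{n+1} = y_n + z·[3/4·y_n + 1/4·y_{n+1}] ⇒ (1 − 1/4z)y_{n+1} = (1 + 3/4z)y_n
  so R(z) = (1 + 3/4z)/(1 − 1/4z).

Find x<0 with |R(x)|<1.
x=-1.04: |R|=0.1746
R=−1: 1+3/4x = −1+1/4x ⇒ -1/2x=2 ⇒ x=2/(-1/2)=-4.0000
Confirm numerically:
  x=-3.965: |R|=0.99121 <1
  x=-3.820: |R|=0.95396 <1
  x=-2.269: |R|=0.44776 <1
  x=-4.470: |R|=1.11098 >1
  x=-4.334: |R|=1.08015 >1
  x=-4.183: |R|=1.04473 >1
So |R|<1 on (-4.0000, 0).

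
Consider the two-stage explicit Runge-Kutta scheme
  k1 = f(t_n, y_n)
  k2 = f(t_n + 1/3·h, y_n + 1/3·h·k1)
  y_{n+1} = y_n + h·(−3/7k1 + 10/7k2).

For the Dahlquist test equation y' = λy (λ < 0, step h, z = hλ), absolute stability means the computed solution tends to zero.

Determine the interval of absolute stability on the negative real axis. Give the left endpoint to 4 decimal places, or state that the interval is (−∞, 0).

z∈(-2.1000,0).

With y'=λy (z=hλ):
  k1=λy_n ⇒ h·k1=z·y_n;  k2=λ(1+1/3z)y_n ⇒ h·k2=z(1+1/3z)y_n
  y_{n+1}/y_n = 1 − 3/7z + 10/7z(1+1/3z) = 1 + z + 10/21z²
  ⇒ R(z) = 1 + z + 10/21z².

Solve |R(x)|<1 on ℝ⁻.
x=-0.49: |R|=0.6243
R=1: x+10/21x²=0 ⇒ x=−21/10=-2.1000; min R=1−1/(4·10/21)=0.4750>−1
Confirm numerically:
  x=-1.645: |R|=0.64358 <1
  x=-1.370: |R|=0.52376 <1
  x=-0.965: |R|=0.47844 <1
  x=-2.557: |R|=1.55645 >1
  x=-2.481: |R|=1.45012 >1
  x=-2.183: |R|=1.08628 >1
Stable set (-2.1000, 0).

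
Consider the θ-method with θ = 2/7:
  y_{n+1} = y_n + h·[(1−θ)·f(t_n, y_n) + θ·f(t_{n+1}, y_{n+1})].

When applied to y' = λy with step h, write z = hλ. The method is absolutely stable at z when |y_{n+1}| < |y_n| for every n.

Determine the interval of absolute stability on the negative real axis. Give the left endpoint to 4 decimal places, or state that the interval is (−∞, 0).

z∈(-4.6667,0).

Test eqn y'=λy, z=hλ:
  y_{n+1} = y_n + z·[5/7·y_n + 2/7·y_{n+1}] ⇒ (1 − 2/7z)y_{n+1} = (1 + 5/7z)y_n
  so R(z) = (1 + 5/7z)/(1 − 2/7z).

Need |R(x)|<1, x<0.
x=-1.22: |R|=0.0953
R=−1: 1+5/7x = −1+2/7x ⇒ -3/7x=2 ⇒ x=2/(-3/7)=-4.6667
Confirm numerically:
  x=-3.532: |R|=0.75796 <1
  x=-3.523: |R|=0.75573 <1
  x=-2.569: |R|=0.48155 <1
  x=-2.535: |R|=0.47017 <1
  x=-4.944: |R|=1.04927 >1
  x=-4.924: |R|=1.04582 >1
  x=-4.900: |R|=1.04167 >1
Stable set (-4.6667, 0).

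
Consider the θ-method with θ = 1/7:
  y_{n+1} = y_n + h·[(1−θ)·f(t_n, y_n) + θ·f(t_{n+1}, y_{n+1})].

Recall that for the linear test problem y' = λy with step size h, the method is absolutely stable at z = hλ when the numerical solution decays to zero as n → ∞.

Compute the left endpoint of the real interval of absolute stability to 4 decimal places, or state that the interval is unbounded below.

z* = -2.8000.

On y'=λy, z=hλ:
  y_{n+1} = y_n + z·[6/7·y_n + 1/7·y_{n+1}] ⇒ (1 − 1/7z)y_{n+1} = (1 + 6/7z)y_n
  ⇒ R(z) = (1 + 6/7z)/(1 − 1/7z).

Need |R(x)|<1, x<0.
x=-1.31: |R|=0.1035
R=−1: 1+6/7x = −1+1/7x ⇒ -5/7x=2 ⇒ x=2/(-5/7)=-2.8000
Confirm numerically:
  x=-1.966: |R|=0.53491 <1
  x=-1.821: |R|=0.44507 <1
  x=-1.718: |R|=0.37944 <1
  x=-1.431: |R|=0.18812 <1
  x=-2.949: |R|=1.07488 >1
  x=-2.855: |R|=1.02790 >1
So |R|<1 on (-2.8000, 0).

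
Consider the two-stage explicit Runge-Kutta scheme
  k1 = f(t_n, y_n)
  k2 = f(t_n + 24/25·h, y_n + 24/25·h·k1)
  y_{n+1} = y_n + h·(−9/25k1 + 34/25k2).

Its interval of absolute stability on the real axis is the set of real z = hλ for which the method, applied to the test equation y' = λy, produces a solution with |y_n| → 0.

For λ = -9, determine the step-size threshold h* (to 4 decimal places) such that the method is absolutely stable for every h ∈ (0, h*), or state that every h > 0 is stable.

(-0.7659,0); λ=-9 ⇒ h* = (625/816)/9 = 0.0851.

Set f=λy, z=hλ:
  k1=λy_n ⇒ h·k1=z·y_n;  k2=λ(1+24/25z)y_n ⇒ h·k2=z(1+24/25z)y_n
  y_{n+1}/y_n = 1 − 9/25z + 34/25z(1+24/25z) = 1 + z + 816/625z²
  R(z) = 1 + z + 816/625z².

Boundary: |R(x)|=1, x<0.
x=-1.25: |R|=1.7900
R=1: x+816/625x²=0 ⇒ x=−625/816=-0.7659; min R=1−1/(4·816/625)=0.8085>−1
Confirm numerically:
  x=-0.637: |R|=0.89277 <1
  x=-0.607: |R|=0.87405 <1
  x=-0.467: |R|=0.81774 <1
  x=-0.328: |R|=0.81246 <1
  x=-1.266: |R|=1.82656 >1
  x=-1.167: |R|=1.61108 >1
  x=-1.116: |R|=1.51007 >1
Stable set (-0.7659, 0).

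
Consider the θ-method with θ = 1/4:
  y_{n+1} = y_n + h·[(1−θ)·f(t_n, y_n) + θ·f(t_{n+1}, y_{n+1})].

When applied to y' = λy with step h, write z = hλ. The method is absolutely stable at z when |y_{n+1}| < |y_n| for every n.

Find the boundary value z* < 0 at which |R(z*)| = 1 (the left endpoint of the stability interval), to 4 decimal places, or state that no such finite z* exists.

left endpoint -4.0000.

With y'=λy (z=hλ):
  y_{n+1} = y_n + z·[3/4·y_n + 1/4·y_{n+1}] ⇒ (1 − 1/4z)y_{n+1} = (1 + 3/4z)y_n
  R(z) = (1 + 3/4z)/(1 − 1/4z).

Need |R(x)|<1, x<0.
x=-1.44: |R|=0.0588
R=−1: 1+3/4x = −1+1/4x ⇒ -1/2x=2 ⇒ x=2/(-1/2)=-4.0000
Confirm numerically:
  x=-3.710: |R|=0.92477 <1
  x=-3.584: |R|=0.89030 <1
  x=-2.845: |R|=0.66253 <1
  x=-4.417: |R|=1.09909 >1
  x=-4.301: |R|=1.07252 >1
Interval (-4.0000, 0).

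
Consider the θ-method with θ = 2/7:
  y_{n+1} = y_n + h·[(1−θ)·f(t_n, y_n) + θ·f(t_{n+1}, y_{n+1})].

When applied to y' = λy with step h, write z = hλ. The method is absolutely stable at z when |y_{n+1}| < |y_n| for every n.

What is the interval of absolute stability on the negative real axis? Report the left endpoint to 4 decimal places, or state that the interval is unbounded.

z∈(-4.6667,0).

Set f=λy, z=hλ:
  y_{n+1} = y_n + z·[5/7·y_n + 2/7·y_{n+1}] ⇒ (1 − 2/7z)y_{n+1} = (1 + 5/7z)y_n
  ⇒ R(z) = (1 + 5/7z)/(1 − 2/7z).

Need |R(x)|<1, x<0.
x=-1.29: |R|=0.0574
R=−1: 1+5/7x = −1+2/7x ⇒ -3/7x=2 ⇒ x=2/(-3/7)=-4.6667
Confirm numerically:
  x=-4.373: |R|=0.94405 <1
  x=-2.232: |R|=0.36288 <1
  x=-2.204: |R|=0.35238 <1
  x=-5.063: |R|=1.06943 >1
  x=-5.008: |R|=1.06018 >1
Interval (-4.6667, 0).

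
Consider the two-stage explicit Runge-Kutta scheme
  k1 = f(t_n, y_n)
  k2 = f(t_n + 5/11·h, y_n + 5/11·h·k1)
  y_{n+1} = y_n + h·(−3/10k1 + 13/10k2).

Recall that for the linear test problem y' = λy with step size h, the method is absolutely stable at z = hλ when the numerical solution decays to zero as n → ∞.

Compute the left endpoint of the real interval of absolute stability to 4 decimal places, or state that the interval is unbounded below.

On y'=λy, z=hλ:
  k1=λy_n ⇒ h·k1=z·y_n;  k2=λ(1+5/11z)y_n ⇒ h·k2=z(1+5/11z)y_n
  y_{n+1}/y_n = 1 − 3/10z + 13/10z(1+5/11z) = 1 + z + 13/22z²
  so R(z) = 1 + z + 13/22z².

Boundary: |R(x)|=1, x<0.
x=-1.13: |R|=0.6245
R=1: x+13/22x²=0 ⇒ x=−22/13=-1.6923; min R=1−1/(4·13/22)=0.5769>−1
Confirm numerically:
  x=-1.393: |R|=0.75363 <1
  x=-1.112: |R|=0.61869 <1
  x=-0.705: |R|=0.58870 <1
  x=-2.270: |R|=1.77490 >1
  x=-2.171: |R|=1.61410 >1
  x=-1.767: |R|=1.07799 >1
So |R|<1 on (-1.6923, 0).

left endpoint -1.6923.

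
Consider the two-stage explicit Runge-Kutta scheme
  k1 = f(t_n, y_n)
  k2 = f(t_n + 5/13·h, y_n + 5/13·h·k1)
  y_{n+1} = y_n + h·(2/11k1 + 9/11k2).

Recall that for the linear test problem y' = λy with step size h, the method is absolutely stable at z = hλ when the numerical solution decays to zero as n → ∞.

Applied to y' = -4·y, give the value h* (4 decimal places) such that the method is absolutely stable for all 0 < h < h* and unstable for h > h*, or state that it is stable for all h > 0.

(-3.1778,0); λ=-4 ⇒ h* = (143/45)/4 = 0.7944.

Test eqn y'=λy, z=hλ:
  k1=λy_n ⇒ h·k1=z·y_n;  k2=λ(1+5/13z)y_n ⇒ h·k2=z(1+5/13z)y_n
  y_{n+1}/y_n = 1 + 2/11z + 9/11z(1+5/13z) = 1 + z + 45/143z²
  R(z) = 1 + z + 45/143z².

Boundary: |R(x)|=1, x<0.
x=-0.88: |R|=0.3637
R=1: x+45/143x²=0 ⇒ x=−143/45=-3.1778; min R=1−1/(4·45/143)=0.2056>−1
Confirm numerically:
  x=-2.402: |R|=0.41361 <1
  x=-2.123: |R|=0.29533 <1
  x=-1.371: |R|=0.22050 <1
  x=-3.668: |R|=1.56585 >1
  x=-3.581: |R|=1.45439 >1
  x=-3.383: |R|=1.21848 >1
Interval (-3.1778, 0).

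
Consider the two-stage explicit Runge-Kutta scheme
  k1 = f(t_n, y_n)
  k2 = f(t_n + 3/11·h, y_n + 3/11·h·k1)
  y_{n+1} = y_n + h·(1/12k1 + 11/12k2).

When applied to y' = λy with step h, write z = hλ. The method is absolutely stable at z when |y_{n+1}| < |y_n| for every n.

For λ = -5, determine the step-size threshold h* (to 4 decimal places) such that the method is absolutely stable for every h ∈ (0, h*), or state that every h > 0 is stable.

(-4.0000,0); λ=-5 ⇒ h* = (4)/5 = 0.8000.

Test eqn y'=λy, z=hλ:
  k1=λy_n ⇒ h·k1=z·y_n;  k2=λ(1+3/11z)y_n ⇒ h·k2=z(1+3/11z)y_n
  y_{n+1}/y_n = 1 + 1/12z + 11/12z(1+3/11z) = 1 + z + 1/4z²
  ⇒ R(z) = 1 + z + 1/4z².

Solve |R(x)|<1 on ℝ⁻.
x=-0.72: |R|=0.4096
R=1: x+1/4x²=0 ⇒ x=−4=-4.0000; min R=1−1/(4·1/4)=0.0000>−1
Confirm numerically:
  x=-2.882: |R|=0.19448 <1
  x=-2.670: |R|=0.11223 <1
  x=-2.206: |R|=0.01061 <1
  x=-1.640: |R|=0.03240 <1
  x=-4.437: |R|=1.48474 >1
  x=-4.296: |R|=1.31790 >1
Stable set (-4.0000, 0).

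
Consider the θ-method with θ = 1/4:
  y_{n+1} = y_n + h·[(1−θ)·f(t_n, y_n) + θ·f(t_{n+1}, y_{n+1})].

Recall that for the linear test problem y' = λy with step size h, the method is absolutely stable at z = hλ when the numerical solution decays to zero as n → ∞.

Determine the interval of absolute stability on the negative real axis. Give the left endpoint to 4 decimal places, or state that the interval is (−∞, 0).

(-4.0000, 0).

Set f=λy, z=hλ:
  y_{n+1} = y_n + z·[3/4·y_n + 1/4·y_{n+1}] ⇒ (1 − 1/4z)y_{n+1} = (1 + 3/4z)y_n
  so R(z) = (1 + 3/4z)/(1 − 1/4z).

Need |R(x)|<1, x<0.
x=-1.45: |R|=0.0642
R=−1: 1+3/4x = −1+1/4x ⇒ -1/2x=2 ⇒ x=2/(-1/2)=-4.0000
Confirm numerically:
  x=-3.503: |R|=0.86752 <1
  x=-3.380: |R|=0.83198 <1
  x=-3.138: |R|=0.75848 <1
  x=-2.640: |R|=0.59036 <1
  x=-4.375: |R|=1.08955 >1
  x=-4.363: |R|=1.08681 >1
  x=-4.201: |R|=1.04902 >1
Interval (-4.0000, 0).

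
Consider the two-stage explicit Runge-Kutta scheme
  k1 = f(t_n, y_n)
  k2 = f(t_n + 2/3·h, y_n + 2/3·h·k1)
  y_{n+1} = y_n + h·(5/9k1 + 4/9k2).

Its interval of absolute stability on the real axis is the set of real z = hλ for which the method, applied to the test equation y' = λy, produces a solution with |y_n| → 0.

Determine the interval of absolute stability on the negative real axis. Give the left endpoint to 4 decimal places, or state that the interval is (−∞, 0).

On y'=λy, z=hλ:
  k1=λy_n ⇒ h·k1=z·y_n;  k2=λ(1+2/3z)y_n ⇒ h·k2=z(1+2/3z)y_n
  y_{n+1}/y_n = 1 + 5/9z + 4/9z(1+2/3z) = 1 + z + 8/27z²
  so R(z) = 1 + z + 8/27z².

Need |R(x)|<1, x<0.
x=-1.78: |R|=0.1588
R=1: x+8/27x²=0 ⇒ x=−27/8=-3.3750; min R=1−1/(4·8/27)=0.1562>−1
Confirm numerically:
  x=-2.966: |R|=0.64056 <1
  x=-2.186: |R|=0.22988 <1
  x=-2.164: |R|=0.22352 <1
  x=-1.705: |R|=0.15634 <1
  x=-3.810: |R|=1.49107 >1
  x=-3.554: |R|=1.18849 >1
Interval (-3.3750, 0).

(-3.3750, 0).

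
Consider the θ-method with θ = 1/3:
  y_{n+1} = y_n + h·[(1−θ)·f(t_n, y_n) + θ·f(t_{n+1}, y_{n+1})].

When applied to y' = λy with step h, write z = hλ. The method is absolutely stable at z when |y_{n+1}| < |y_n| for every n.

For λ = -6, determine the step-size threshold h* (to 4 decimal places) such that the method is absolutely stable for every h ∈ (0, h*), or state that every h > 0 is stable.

(-6.0000,0); λ=-6 ⇒ h* = (6)/6 = 1.0000.

Set f=λy, z=hλ:
  y_{n+1} = y_n + z·[2/3·y_n + 1/3·y_{n+1}] ⇒ (1 − 1/3z)y_{n+1} = (1 + 2/3z)y_n
  so R(z) = (1 + 2/3z)/(1 − 1/3z).

Solve |R(x)|<1 on ℝ⁻.
x=-0.58: |R|=0.5140
R=−1: 1+2/3x = −1+1/3x ⇒ -1/3x=2 ⇒ x=2/(-1/3)=-6.0000
Confirm numerically:
  x=-5.447: |R|=0.93453 <1
  x=-5.186: |R|=0.90056 <1
  x=-2.600: |R|=0.39286 <1
  x=-6.585: |R|=1.06103 >1
  x=-6.136: |R|=1.01489 >1
Stable set (-6.0000, 0).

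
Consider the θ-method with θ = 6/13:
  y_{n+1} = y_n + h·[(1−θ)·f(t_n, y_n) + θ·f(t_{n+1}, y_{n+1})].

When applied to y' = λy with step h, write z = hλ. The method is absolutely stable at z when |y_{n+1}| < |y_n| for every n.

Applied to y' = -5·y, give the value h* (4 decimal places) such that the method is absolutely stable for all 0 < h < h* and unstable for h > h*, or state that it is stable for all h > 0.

Set f=λy, z=hλ:
  y_{n+1} = y_n + z·[7/13·y_n + 6/13·y_{n+1}] ⇒ (1 − 6/13z)y_{n+1} = (1 + 7/13z)y_n
  R(z) = (1 + 7/13z)/(1 − 6/13z).

Need |R(x)|<1, x<0.
x=-0.49: |R|=0.6004
R=−1: 1+7/13x = −1+6/13x ⇒ -1/13x=2 ⇒ x=2/(-1/13)=-26.0000
Confirm numerically:
  x=-25.798: |R|=0.99880 <1
  x=-16.882: |R|=0.92022 <1
  x=-12.146: |R|=0.83867 <1
  x=-26.422: |R|=1.00246 >1
  x=-26.215: |R|=1.00126 >1
  x=-26.203: |R|=1.00119 >1
So |R|<1 on (-26.0000, 0).

(-26.0000,0); λ=-5 ⇒ h* = (26)/5 = 5.2000.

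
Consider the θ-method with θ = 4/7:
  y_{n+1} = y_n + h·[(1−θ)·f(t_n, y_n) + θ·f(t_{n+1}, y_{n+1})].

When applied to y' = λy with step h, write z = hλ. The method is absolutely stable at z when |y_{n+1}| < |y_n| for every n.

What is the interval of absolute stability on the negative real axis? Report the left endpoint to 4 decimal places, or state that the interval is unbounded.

Test eqn y'=λy, z=hλ:
  y_{n+1} = y_n + z·[3/7·y_n + 4/7·y_{n+1}] ⇒ (1 − 4/7z)y_{n+1} = (1 + 3/7z)y_n
  R(z) = (1 + 3/7z)/(1 − 4/7z).

Need |R(x)|<1, x<0.
x=-0.44: |R|=0.6484
x=-2: |R|=0.0667
x=-10: |R|=0.4894
x=-100: |R|=0.7199
θ=4/7≥1/2 ⇒ |1+3/7x|<|1−4/7x| ∀x<0 ⇒ stable on all of ℝ⁻.

(−∞, 0) — no finite endpoint.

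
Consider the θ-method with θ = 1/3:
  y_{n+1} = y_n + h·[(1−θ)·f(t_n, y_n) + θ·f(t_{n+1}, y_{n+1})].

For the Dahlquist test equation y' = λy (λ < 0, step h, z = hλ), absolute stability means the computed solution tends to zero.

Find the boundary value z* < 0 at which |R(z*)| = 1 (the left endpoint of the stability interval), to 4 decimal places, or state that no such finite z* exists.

With y'=λy (z=hλ):
  y_{n+1} = y_n + z·[2/3·y_n + 1/3·y_{n+1}] ⇒ (1 − 1/3z)y_{n+1} = (1 + 2/3z)y_n
  ⇒ R(z) = (1 + 2/3z)/(1 − 1/3z).

Find x<0 with |R(x)|<1.
x=-1.43: |R|=0.0316
R=−1: 1+2/3x = −1+1/3x ⇒ -1/3x=2 ⇒ x=2/(-1/3)=-6.0000
Confirm numerically:
  x=-5.380: |R|=0.92601 <1
  x=-3.366: |R|=0.58624 <1
  x=-3.265: |R|=0.56345 <1
  x=-3.042: |R|=0.51043 <1
  x=-6.560: |R|=1.05858 >1
  x=-6.310: |R|=1.03330 >1
Interval (-6.0000, 0).

z* = -6.0000.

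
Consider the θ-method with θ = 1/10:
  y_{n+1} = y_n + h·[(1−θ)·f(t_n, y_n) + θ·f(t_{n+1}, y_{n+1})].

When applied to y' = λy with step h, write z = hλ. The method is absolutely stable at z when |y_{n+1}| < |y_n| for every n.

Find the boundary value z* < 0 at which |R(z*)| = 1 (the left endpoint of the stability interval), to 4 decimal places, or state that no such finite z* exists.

z* = -2.5000.

Set f=λy, z=hλ:
  y_{n+1} = y_n + z·[9/10·y_n + 1/10·y_{n+1}] ⇒ (1 − 1/10z)y_{n+1} = (1 + 9/10z)y_n
  ⇒ R(z) = (1 + 9/10z)/(1 − 1/10z).

Solve |R(x)|<1 on ℝ⁻.
x=-0.61: |R|=0.4251
R=−1: 1+9/10x = −1+1/10x ⇒ -4/5x=2 ⇒ x=2/(-4/5)=-2.5000
Confirm numerically:
  x=-2.418: |R|=0.94717 <1
  x=-2.185: |R|=0.79319 <1
  x=-1.937: |R|=0.62269 <1
  x=-1.519: |R|=0.31869 <1
  x=-2.883: |R|=1.23783 >1
  x=-2.784: |R|=1.17772 >1
  x=-2.601: |R|=1.06412 >1
Stable set (-2.5000, 0).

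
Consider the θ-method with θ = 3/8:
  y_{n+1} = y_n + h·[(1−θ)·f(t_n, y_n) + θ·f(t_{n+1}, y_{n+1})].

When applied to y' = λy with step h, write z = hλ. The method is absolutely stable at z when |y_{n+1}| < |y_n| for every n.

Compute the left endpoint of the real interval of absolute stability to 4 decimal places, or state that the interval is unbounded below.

z* = -8.0000.

With y'=λy (z=hλ):
  y_{n+1} = y_n + z·[5/8·y_n + 3/8·y_{n+1}] ⇒ (1 − 3/8z)y_{n+1} = (1 + 5/8z)y_n
  ⇒ R(z) = (1 + 5/8z)/(1 − 3/8z).

Boundary: |R(x)|=1, x<0.
x=-1.65: |R|=0.0193
R=−1: 1+5/8x = −1+3/8x ⇒ -1/4x=2 ⇒ x=2/(-1/4)=-8.0000
Confirm numerically:
  x=-7.086: |R|=0.93752 <1
  x=-6.199: |R|=0.86457 <1
  x=-4.210: |R|=0.63257 <1
  x=-8.547: |R|=1.03252 >1
  x=-8.168: |R|=1.01034 >1
  x=-8.109: |R|=1.00674 >1
So |R|<1 on (-8.0000, 0).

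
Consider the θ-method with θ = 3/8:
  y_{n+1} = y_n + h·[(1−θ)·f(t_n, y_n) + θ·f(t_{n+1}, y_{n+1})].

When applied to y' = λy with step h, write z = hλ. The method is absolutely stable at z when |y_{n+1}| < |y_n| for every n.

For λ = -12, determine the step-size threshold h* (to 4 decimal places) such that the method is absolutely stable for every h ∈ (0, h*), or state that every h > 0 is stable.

(-8.0000,0); λ=-12 ⇒ h* = (8)/12 = 0.6667.

Set f=λy, z=hλ:
  y_{n+1} = y_n + z·[5/8·y_n + 3/8·y_{n+1}] ⇒ (1 − 3/8z)y_{n+1} = (1 + 5/8z)y_n
  so R(z) = (1 + 5/8z)/(1 − 3/8z).

Find x<0 with |R(x)|<1.
x=-0.37: |R|=0.6751
R=−1: 1+5/8x = −1+3/8x ⇒ -1/4x=2 ⇒ x=2/(-1/4)=-8.0000
Confirm numerically:
  x=-7.277: |R|=0.95153 <1
  x=-6.826: |R|=0.91755 <1
  x=-6.025: |R|=0.84851 <1
  x=-3.291: |R|=0.47306 <1
  x=-8.426: |R|=1.02560 >1
  x=-8.213: |R|=1.01305 >1
  x=-8.205: |R|=1.01257 >1
Stable set (-8.0000, 0).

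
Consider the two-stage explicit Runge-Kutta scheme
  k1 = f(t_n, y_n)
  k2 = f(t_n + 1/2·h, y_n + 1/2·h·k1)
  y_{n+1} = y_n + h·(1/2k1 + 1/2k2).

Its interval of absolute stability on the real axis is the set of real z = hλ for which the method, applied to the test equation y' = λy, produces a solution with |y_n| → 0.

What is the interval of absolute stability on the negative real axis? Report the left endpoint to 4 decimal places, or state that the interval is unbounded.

(-4.0000, 0).

Test eqn y'=λy, z=hλ:
  k1=λy_n ⇒ h·k1=z·y_n;  k2=λ(1+1/2z)y_n ⇒ h·k2=z(1+1/2z)y_n
  y_{n+1}/y_n = 1 + 1/2z + 1/2z(1+1/2z) = 1 + z + 1/4z²
  so R(z) = 1 + z + 1/4z².

Solve |R(x)|<1 on ℝ⁻.
x=-0.81: |R|=0.3540
R=1: x+1/4x²=0 ⇒ x=−4=-4.0000; min R=1−1/(4·1/4)=0.0000>−1
Confirm numerically:
  x=-3.499: |R|=0.56175 <1
  x=-3.469: |R|=0.53949 <1
  x=-3.054: |R|=0.27773 <1
  x=-1.649: |R|=0.03080 <1
  x=-4.184: |R|=1.19246 >1
  x=-4.042: |R|=1.04244 >1
Stable set (-4.0000, 0).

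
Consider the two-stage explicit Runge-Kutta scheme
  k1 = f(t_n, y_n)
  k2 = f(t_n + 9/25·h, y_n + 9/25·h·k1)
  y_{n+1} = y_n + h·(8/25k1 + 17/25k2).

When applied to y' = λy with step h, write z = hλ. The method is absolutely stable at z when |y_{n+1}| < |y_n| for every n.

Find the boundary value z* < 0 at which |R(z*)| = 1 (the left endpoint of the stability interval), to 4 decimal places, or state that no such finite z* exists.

On y'=λy, z=hλ:
  k1=λy_n ⇒ h·k1=z·y_n;  k2=λ(1+9/25z)y_n ⇒ h·k2=z(1+9/25z)y_n
  y_{n+1}/y_n = 1 + 8/25z + 17/25z(1+9/25z) = 1 + z + 153/625z²
  Hence R(z) = 1 + z + 153/625z².

Solve |R(x)|<1 on ℝ⁻.
x=-0.54: |R|=0.5314
R=1: x+153/625x²=0 ⇒ x=−625/153=-4.0850; min R=1−1/(4·153/625)=-0.0212>−1
Confirm numerically:
  x=-3.275: |R|=0.35063 <1
  x=-3.248: |R|=0.33452 <1
  x=-2.670: |R|=0.07515 <1
  x=-4.318: |R|=1.24633 >1
  x=-4.117: |R|=1.03228 >1
Stable set (-4.0850, 0).

left endpoint -4.0850.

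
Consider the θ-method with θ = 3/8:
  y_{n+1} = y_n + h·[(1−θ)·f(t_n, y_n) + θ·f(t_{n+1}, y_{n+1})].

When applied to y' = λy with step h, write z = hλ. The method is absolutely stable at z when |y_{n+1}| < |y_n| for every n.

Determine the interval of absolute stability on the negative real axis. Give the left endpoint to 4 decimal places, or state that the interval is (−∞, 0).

Test eqn y'=λy, z=hλ:
  y_{n+1} = y_n + z·[5/8·y_n + 3/8·y_{n+1}] ⇒ (1 − 3/8z)y_{n+1} = (1 + 5/8z)y_n
  so R(z) = (1 + 5/8z)/(1 − 3/8z).

Find x<0 with |R(x)|<1.
x=-0.52: |R|=0.5649
R=−1: 1+5/8x = −1+3/8x ⇒ -1/4x=2 ⇒ x=2/(-1/4)=-8.0000
Confirm numerically:
  x=-6.473: |R|=0.88862 <1
  x=-6.035: |R|=0.84945 <1
  x=-5.469: |R|=0.79260 <1
  x=-8.515: |R|=1.03071 >1
  x=-8.435: |R|=1.02612 >1
So |R|<1 on (-8.0000, 0).

(-8.0000, 0).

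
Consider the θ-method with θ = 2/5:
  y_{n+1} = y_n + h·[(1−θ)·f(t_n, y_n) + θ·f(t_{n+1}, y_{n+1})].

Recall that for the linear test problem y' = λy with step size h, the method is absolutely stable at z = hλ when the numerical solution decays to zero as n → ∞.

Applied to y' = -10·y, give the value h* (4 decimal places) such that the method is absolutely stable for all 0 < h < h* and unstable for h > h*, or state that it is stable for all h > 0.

Set f=λy, z=hλ:
  y_{n+1} = y_n + z·[3/5·y_n + 2/5·y_{n+1}] ⇒ (1 − 2/5z)y_{n+1} = (1 + 3/5z)y_n
  so R(z) = (1 + 3/5z)/(1 − 2/5z).

Boundary: |R(x)|=1, x<0.
x=-1.44: |R|=0.0863
R=−1: 1+3/5x = −1+2/5x ⇒ -1/5x=2 ⇒ x=2/(-1/5)=-10.0000
Confirm numerically:
  x=-9.597: |R|=0.98334 <1
  x=-6.923: |R|=0.83673 <1
  x=-6.345: |R|=0.79339 <1
  x=-10.525: |R|=1.02015 >1
  x=-10.483: |R|=1.01860 >1
  x=-10.363: |R|=1.01411 >1
Interval (-10.0000, 0).

(-10.0000,0); λ=-10 ⇒ h* = (10)/10 = 1.0000.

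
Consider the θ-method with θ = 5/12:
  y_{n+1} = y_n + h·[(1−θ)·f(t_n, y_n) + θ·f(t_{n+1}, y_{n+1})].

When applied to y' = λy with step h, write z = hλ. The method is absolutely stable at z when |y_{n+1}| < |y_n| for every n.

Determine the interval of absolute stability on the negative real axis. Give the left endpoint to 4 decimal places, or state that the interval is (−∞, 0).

Test eqn y'=λy, z=hλ:
  y_{n+1} = y_n + z·[7/12·y_n + 5/12·y_{n+1}] ⇒ (1 − 5/12z)y_{n+1} = (1 + 7/12z)y_n
  Hence R(z) = (1 + 7/12z)/(1 − 5/12z).

Solve |R(x)|<1 on ℝ⁻.
x=-1.4: |R|=0.1158
R=−1: 1+7/12x = −1+5/12x ⇒ -1/6x=2 ⇒ x=2/(-1/6)=-12.0000
Confirm numerically:
  x=-10.704: |R|=0.96044 <1
  x=-10.375: |R|=0.94912 <1
  x=-8.508: |R|=0.87195 <1
  x=-7.224: |R|=0.80150 <1
  x=-12.581: |R|=1.01551 >1
  x=-12.099: |R|=1.00273 >1
So |R|<1 on (-12.0000, 0).

z∈(-12.0000,0).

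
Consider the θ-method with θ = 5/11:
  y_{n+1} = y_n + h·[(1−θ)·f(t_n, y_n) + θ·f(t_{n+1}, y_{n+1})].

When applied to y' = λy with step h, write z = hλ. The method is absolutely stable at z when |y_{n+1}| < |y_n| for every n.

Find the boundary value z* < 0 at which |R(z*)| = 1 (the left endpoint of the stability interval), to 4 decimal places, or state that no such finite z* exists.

On y'=λy, z=hλ:
  y_{n+1} = y_n + z·[6/11·y_n + 5/11·y_{n+1}] ⇒ (1 − 5/11z)y_{n+1} = (1 + 6/11z)y_n
  so R(z) = (1 + 6/11z)/(1 − 5/11z).

Solve |R(x)|<1 on ℝ⁻.
x=-1.55: |R|=0.0907
R=−1: 1+6/11x = −1+5/11x ⇒ -1/11x=2 ⇒ x=2/(-1/11)=-22.0000
Confirm numerically:
  x=-16.964: |R|=0.94744 <1
  x=-16.617: |R|=0.94279 <1
  x=-10.489: |R|=0.81857 <1
  x=-9.770: |R|=0.79566 <1
  x=-22.163: |R|=1.00134 >1
  x=-22.132: |R|=1.00108 >1
Interval (-22.0000, 0).

left endpoint -22.0000.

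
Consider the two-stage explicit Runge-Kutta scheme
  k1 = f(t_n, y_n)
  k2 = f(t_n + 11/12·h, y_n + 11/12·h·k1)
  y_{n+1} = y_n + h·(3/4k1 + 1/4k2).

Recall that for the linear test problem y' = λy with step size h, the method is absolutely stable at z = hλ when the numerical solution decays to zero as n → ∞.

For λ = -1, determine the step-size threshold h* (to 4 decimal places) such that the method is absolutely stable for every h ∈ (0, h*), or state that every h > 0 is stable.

(-4.3636,0); λ=-1 ⇒ h* = (48/11)/1 = 4.3636.

On y'=λy, z=hλ:
  k1=λy_n ⇒ h·k1=z·y_n;  k2=λ(1+11/12z)y_n ⇒ h·k2=z(1+11/12z)y_n
  y_{n+1}/y_n = 1 + 3/4z + 1/4z(1+11/12z) = 1 + z + 11/48z²
  Hence R(z) = 1 + z + 11/48z².

Boundary: |R(x)|=1, x<0.
x=-1.1: |R|=0.1773
R=1: x+11/48x²=0 ⇒ x=−48/11=-4.3636; min R=1−1/(4·11/48)=-0.0909>−1
Confirm numerically:
  x=-3.942: |R|=0.61910 <1
  x=-3.389: |R|=0.24305 <1
  x=-2.962: |R|=0.04858 <1
  x=-4.639: |R|=1.29274 >1
  x=-4.573: |R|=1.21941 >1
  x=-4.475: |R|=1.11421 >1
Stable set (-4.3636, 0).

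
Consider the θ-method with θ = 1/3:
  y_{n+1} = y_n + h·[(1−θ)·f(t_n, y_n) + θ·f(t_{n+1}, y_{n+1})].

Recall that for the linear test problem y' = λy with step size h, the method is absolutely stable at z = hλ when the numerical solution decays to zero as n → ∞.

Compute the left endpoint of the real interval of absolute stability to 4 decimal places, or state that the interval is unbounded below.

z* = -6.0000.

Set f=λy, z=hλ:
  y_{n+1} = y_n + z·[2/3·y_n + 1/3·y_{n+1}] ⇒ (1 − 1/3z)y_{n+1} = (1 + 2/3z)y_n
  ⇒ R(z) = (1 + 2/3z)/(1 − 1/3z).

Find x<0 with |R(x)|<1.
x=-1.6: |R|=0.0435
R=−1: 1+2/3x = −1+1/3x ⇒ -1/3x=2 ⇒ x=2/(-1/3)=-6.0000
Confirm numerically:
  x=-5.171: |R|=0.89854 <1
  x=-4.957: |R|=0.86892 <1
  x=-2.760: |R|=0.43750 <1
  x=-2.461: |R|=0.35195 <1
  x=-6.561: |R|=1.05868 >1
  x=-6.410: |R|=1.04357 >1
  x=-6.180: |R|=1.01961 >1
So |R|<1 on (-6.0000, 0).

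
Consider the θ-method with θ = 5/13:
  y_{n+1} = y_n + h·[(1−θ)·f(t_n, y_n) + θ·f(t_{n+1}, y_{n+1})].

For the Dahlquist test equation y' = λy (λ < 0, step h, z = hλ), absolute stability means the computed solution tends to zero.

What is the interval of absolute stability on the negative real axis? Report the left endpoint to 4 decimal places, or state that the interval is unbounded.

(-8.6667, 0).

With y'=λy (z=hλ):
  y_{n+1} = y_n + z·[8/13·y_n + 5/13·y_{n+1}] ⇒ (1 − 5/13z)y_{n+1} = (1 + 8/13z)y_n
  Hence R(z) = (1 + 8/13z)/(1 − 5/13z).

Boundary: |R(x)|=1, x<0.
x=-1.6: |R|=0.0095
R=−1: 1+8/13x = −1+5/13x ⇒ -3/13x=2 ⇒ x=2/(-3/13)=-8.6667
Confirm numerically:
  x=-7.060: |R|=0.90021 <1
  x=-6.794: |R|=0.88039 <1
  x=-6.192: |R|=0.83112 <1
  x=-4.188: |R|=0.60412 <1
  x=-9.249: |R|=1.02949 >1
  x=-9.222: |R|=1.02818 >1
  x=-8.774: |R|=1.00566 >1
So |R|<1 on (-8.6667, 0).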